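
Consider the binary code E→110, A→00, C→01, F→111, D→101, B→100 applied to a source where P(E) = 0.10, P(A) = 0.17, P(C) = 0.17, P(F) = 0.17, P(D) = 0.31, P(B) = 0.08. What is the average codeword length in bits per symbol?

2.66 bits/symbol

L̄ = Σ pᵢ·ℓᵢ = 0.10·3 + 0.17·2 + 0.17·2 + 0.17·3 + 0.31·3 + 0.08·3 = 2.66 bits/symbol.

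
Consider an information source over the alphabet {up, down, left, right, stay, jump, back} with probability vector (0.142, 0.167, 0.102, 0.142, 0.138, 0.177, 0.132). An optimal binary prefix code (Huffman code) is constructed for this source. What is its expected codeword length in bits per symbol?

2.823 bits/symbol

Repeatedly combine the two least-probable nodes; the expected code length is the sum of the merged weights.
merge 51/500 + 33/250 → 117/500
merge 69/500 + 71/500 → 7/25
merge 71/500 + 167/1000 → 309/1000
merge 177/1000 + 117/500 → 411/1000
merge 7/25 + 309/1000 → 589/1000
merge 411/1000 + 589/1000 → 1
L = 117/500 + 7/25 + 309/1000 + 411/1000 + 589/1000 + 1 = 2823/1000 = 2.823 bits/symbol.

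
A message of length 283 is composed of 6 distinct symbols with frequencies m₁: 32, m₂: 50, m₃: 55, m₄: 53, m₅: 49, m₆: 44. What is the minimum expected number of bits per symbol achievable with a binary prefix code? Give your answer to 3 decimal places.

2.618 bits/symbol

Probabilities are the counts divided by 283.
Repeatedly combine the two least-probable nodes; the expected code length is the sum of the merged weights.
merge 32/283 + 44/283 → 76/283
merge 49/283 + 50/283 → 99/283
merge 53/283 + 55/283 → 108/283
merge 76/283 + 99/283 → 175/283
merge 108/283 + 175/283 → 1
L = 76/283 + 99/283 + 108/283 + 175/283 + 1 = 741/283 ≈ 2.618 bits/symbol.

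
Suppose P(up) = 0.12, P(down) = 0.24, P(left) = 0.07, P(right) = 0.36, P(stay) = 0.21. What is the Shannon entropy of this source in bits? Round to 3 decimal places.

2.133 bits

H = −Σ pᵢ log₂ pᵢ.
−0.12·log₂(0.12) = 0.3671
−0.24·log₂(0.24) = 0.4941
−0.07·log₂(0.07) = 0.2686
−0.36·log₂(0.36) = 0.5306
−0.21·log₂(0.21) = 0.4728
Sum ≈ 2.1332 → 2.133 bits.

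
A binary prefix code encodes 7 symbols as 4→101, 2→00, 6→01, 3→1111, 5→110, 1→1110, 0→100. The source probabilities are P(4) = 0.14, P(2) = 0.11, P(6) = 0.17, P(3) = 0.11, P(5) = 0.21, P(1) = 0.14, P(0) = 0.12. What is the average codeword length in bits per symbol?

2.97 bits/symbol

L̄ = Σ pᵢ·ℓᵢ = 0.14·3 + 0.11·2 + 0.17·2 + 0.11·4 + 0.21·3 + 0.14·4 + 0.12·3 = 2.97 bits/symbol.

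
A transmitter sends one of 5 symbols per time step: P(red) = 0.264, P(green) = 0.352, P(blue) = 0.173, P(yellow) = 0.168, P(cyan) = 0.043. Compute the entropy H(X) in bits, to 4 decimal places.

H = −Σ pᵢ log₂ pᵢ.
−0.264·log₂(0.264) = 0.5072
−0.352·log₂(0.352) = 0.5302
−0.173·log₂(0.173) = 0.4379
−0.168·log₂(0.168) = 0.4323
−0.043·log₂(0.043) = 0.1952
Sum ≈ 2.1029 → 2.1029 bits.

2.1029 bits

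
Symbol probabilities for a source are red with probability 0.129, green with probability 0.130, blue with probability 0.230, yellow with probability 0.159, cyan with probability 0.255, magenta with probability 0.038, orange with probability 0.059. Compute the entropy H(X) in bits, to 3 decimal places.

2.596 bits

H = −Σ pᵢ log₂ pᵢ.
−0.129·log₂(0.129) = 0.3811
−0.130·log₂(0.130) = 0.3826
−0.230·log₂(0.230) = 0.4877
−0.159·log₂(0.159) = 0.4218
−0.255·log₂(0.255) = 0.5027
−0.038·log₂(0.038) = 0.1793
−0.059·log₂(0.059) = 0.2409
Sum ≈ 2.5962 → 2.596 bits.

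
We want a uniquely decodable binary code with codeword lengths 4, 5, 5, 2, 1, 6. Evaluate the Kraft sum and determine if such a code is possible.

With common denominator 2^6 = 64: Σ 2^(−ℓᵢ) = 4/64 + 2/64 + 2/64 + 16/64 + 32/64 + 1/64 = 57/64 = 0.890625.
Kraft's inequality requires Σ ≤ 1; here Σ = 0.890625 ≤ 1, so such a prefix code exists.

0.890625; yes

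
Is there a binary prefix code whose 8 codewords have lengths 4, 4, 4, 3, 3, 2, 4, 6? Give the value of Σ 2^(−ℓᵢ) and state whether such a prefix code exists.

0.765625; yes

With common denominator 2^6 = 64: Σ 2^(−ℓᵢ) = 4/64 + 4/64 + 4/64 + 8/64 + 8/64 + 16/64 + 4/64 + 1/64 = 49/64 = 0.765625.
Kraft's inequality requires Σ ≤ 1; here Σ = 0.765625 ≤ 1, so such a prefix code exists.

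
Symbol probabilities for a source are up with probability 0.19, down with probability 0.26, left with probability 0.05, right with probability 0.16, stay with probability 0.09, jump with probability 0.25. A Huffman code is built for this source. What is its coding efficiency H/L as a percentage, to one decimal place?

98.9%

Entropy H = −Σ p log₂ p ≈ 2.4123 bits.
Huffman merges: 1/20+9/100→7/50; 7/50+4/25→3/10; 19/100+1/4→11/25; 13/50+3/10→14/25; 11/25+14/25→1. L = 61/25 ≈ 2.4400.
Efficiency = H/L = 2.4123/2.4400 = 98.9%.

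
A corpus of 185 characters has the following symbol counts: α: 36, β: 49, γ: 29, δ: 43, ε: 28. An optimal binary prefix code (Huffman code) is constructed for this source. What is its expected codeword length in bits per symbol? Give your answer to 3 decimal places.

Probabilities are the counts divided by 185.
Repeatedly combine the two least-probable nodes; the expected code length is the sum of the merged weights.
merge 28/185 + 29/185 → 57/185
merge 36/185 + 43/185 → 79/185
merge 49/185 + 57/185 → 106/185
merge 79/185 + 106/185 → 1
L = 57/185 + 79/185 + 106/185 + 1 = 427/185 ≈ 2.308 bits/symbol.

2.308 bits/symbol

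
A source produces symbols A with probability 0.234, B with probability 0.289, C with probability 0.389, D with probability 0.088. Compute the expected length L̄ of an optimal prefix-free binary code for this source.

Repeatedly combine the two least-probable nodes; the expected code length is the sum of the merged weights.
merge 11/125 + 117/500 → 161/500
merge 289/1000 + 161/500 → 611/1000
merge 389/1000 + 611/1000 → 1
L = 161/500 + 611/1000 + 1 = 1933/1000 = 1.933 bits/symbol.

1.933 bits/symbol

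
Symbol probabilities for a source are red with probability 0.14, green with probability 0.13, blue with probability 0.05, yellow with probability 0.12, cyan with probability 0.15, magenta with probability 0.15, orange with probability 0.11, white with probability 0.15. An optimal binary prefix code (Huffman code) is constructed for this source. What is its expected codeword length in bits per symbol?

Repeatedly combine the two least-probable nodes; the expected code length is the sum of the merged weights.
merge 1/20 + 11/100 → 4/25
merge 3/25 + 13/100 → 1/4
merge 7/50 + 3/20 → 29/100
merge 3/20 + 3/20 → 3/10
merge 4/25 + 1/4 → 41/100
merge 29/100 + 3/10 → 59/100
merge 41/100 + 59/100 → 1
L = 4/25 + 1/4 + 29/100 + 3/10 + 41/100 + 59/100 + 1 = 3 bits/symbol.

3 bits/symbol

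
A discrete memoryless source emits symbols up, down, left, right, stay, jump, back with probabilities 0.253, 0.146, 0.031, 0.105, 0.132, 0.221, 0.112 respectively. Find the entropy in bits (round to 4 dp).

2.6244 bits

H = −Σ pᵢ log₂ pᵢ.
−0.253·log₂(0.253) = 0.5016
−0.146·log₂(0.146) = 0.4053
−0.031·log₂(0.031) = 0.1554
−0.105·log₂(0.105) = 0.3414
−0.132·log₂(0.132) = 0.3856
−0.221·log₂(0.221) = 0.4813
−0.112·log₂(0.112) = 0.3537
Sum ≈ 2.6244 → 2.6244 bits.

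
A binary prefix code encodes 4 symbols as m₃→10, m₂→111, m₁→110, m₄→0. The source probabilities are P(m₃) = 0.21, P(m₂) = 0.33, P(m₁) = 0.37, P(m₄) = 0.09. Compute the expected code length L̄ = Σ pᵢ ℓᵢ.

L̄ = Σ pᵢ·ℓᵢ = 0.21·2 + 0.33·3 + 0.37·3 + 0.09·1 = 2.61 bits/symbol.

2.61 bits/symbol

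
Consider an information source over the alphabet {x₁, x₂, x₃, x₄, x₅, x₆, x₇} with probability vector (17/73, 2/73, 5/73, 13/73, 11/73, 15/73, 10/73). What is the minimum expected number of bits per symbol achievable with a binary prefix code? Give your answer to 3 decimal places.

2.658 bits/symbol

Repeatedly combine the two least-probable nodes; the expected code length is the sum of the merged weights.
merge 2/73 + 5/73 → 7/73
merge 7/73 + 10/73 → 17/73
merge 11/73 + 13/73 → 24/73
merge 15/73 + 17/73 → 32/73
merge 17/73 + 24/73 → 41/73
merge 32/73 + 41/73 → 1
L = 7/73 + 17/73 + 24/73 + 32/73 + 41/73 + 1 = 194/73 ≈ 2.658 bits/symbol.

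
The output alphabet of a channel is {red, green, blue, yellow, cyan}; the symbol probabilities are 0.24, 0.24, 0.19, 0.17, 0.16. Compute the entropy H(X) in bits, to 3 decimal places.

H = −Σ pᵢ log₂ pᵢ.
−0.24·log₂(0.24) = 0.4941
−0.24·log₂(0.24) = 0.4941
−0.19·log₂(0.19) = 0.4552
−0.17·log₂(0.17) = 0.4346
−0.16·log₂(0.16) = 0.4230
Sum ≈ 2.3011 → 2.301 bits.

2.301 bits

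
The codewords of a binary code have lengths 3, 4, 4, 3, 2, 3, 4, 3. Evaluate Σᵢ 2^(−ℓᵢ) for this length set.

0.9375

With common denominator 2^4 = 16: Σ 2^(−ℓᵢ) = 2/16 + 1/16 + 1/16 + 2/16 + 4/16 + 2/16 + 1/16 + 2/16 = 15/16 = 0.9375.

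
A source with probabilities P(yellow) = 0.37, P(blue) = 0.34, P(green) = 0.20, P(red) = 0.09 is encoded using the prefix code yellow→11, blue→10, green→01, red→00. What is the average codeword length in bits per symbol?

2 bits/symbol

L̄ = Σ pᵢ·ℓᵢ = 0.37·2 + 0.34·2 + 0.20·2 + 0.09·2 = 2 bits/symbol.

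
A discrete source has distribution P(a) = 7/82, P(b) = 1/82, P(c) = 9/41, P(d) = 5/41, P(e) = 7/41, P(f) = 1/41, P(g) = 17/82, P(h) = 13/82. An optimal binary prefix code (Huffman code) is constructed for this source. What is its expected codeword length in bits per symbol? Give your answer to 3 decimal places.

Repeatedly combine the two least-probable nodes; the expected code length is the sum of the merged weights.
merge 1/82 + 1/41 → 3/82
merge 3/82 + 7/82 → 5/41
merge 5/41 + 5/41 → 10/41
merge 13/82 + 7/41 → 27/82
merge 17/82 + 9/41 → 35/82
merge 10/41 + 27/82 → 47/82
merge 35/82 + 47/82 → 1
L = 3/82 + 5/41 + 10/41 + 27/82 + 35/82 + 47/82 + 1 = 112/41 ≈ 2.732 bits/symbol.

2.732 bits/symbol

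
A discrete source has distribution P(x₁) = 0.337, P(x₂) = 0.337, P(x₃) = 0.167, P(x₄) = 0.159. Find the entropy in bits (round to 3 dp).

H = −Σ pᵢ log₂ pᵢ.
−0.337·log₂(0.337) = 0.5288
−0.337·log₂(0.337) = 0.5288
−0.167·log₂(0.167) = 0.4312
−0.159·log₂(0.159) = 0.4218
Sum ≈ 1.9106 → 1.911 bits.

1.911 bits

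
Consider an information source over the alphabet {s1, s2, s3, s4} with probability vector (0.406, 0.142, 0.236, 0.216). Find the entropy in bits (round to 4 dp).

H = −Σ pᵢ log₂ pᵢ.
−0.406·log₂(0.406) = 0.5280
−0.142·log₂(0.142) = 0.3999
−0.236·log₂(0.236) = 0.4916
−0.216·log₂(0.216) = 0.4776
Sum ≈ 1.8970 → 1.8970 bits.

1.8970 bits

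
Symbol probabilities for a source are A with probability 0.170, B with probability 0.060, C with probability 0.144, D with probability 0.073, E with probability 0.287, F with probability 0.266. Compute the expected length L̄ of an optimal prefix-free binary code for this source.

2.41 bits/symbol

Repeatedly combine the two least-probable nodes; the expected code length is the sum of the merged weights.
merge 3/50 + 73/1000 → 133/1000
merge 133/1000 + 18/125 → 277/1000
merge 17/100 + 133/500 → 109/250
merge 277/1000 + 287/1000 → 141/250
merge 109/250 + 141/250 → 1
L = 133/1000 + 277/1000 + 109/250 + 141/250 + 1 = 241/100 = 2.41 bits/symbol.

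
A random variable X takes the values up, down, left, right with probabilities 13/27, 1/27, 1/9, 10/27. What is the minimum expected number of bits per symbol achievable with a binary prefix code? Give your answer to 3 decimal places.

Repeatedly combine the two least-probable nodes; the expected code length is the sum of the merged weights.
merge 1/27 + 1/9 → 4/27
merge 4/27 + 10/27 → 14/27
merge 13/27 + 14/27 → 1
L = 4/27 + 14/27 + 1 = 5/3 ≈ 1.667 bits/symbol.

1.667 bits/symbol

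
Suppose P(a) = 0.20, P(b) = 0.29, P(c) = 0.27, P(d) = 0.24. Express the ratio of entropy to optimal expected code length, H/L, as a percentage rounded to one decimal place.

99.3%

Entropy H = −Σ p log₂ p ≈ 1.9864 bits.
Huffman merges: 1/5+6/25→11/25; 27/100+29/100→14/25; 11/25+14/25→1. L = 2 ≈ 2.0000.
Efficiency = H/L = 1.9864/2.0000 = 99.3%.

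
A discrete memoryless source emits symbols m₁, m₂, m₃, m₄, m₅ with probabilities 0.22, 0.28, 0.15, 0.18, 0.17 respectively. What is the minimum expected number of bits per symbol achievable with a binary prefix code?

2.32 bits/symbol

Repeatedly combine the two least-probable nodes; the expected code length is the sum of the merged weights.
merge 3/20 + 17/100 → 8/25
merge 9/50 + 11/50 → 2/5
merge 7/25 + 8/25 → 3/5
merge 2/5 + 3/5 → 1
L = 8/25 + 2/5 + 3/5 + 1 = 58/25 = 2.32 bits/symbol.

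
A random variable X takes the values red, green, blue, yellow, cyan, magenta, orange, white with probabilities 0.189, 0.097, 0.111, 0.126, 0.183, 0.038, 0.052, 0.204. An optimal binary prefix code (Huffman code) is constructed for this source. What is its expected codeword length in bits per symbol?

2.884 bits/symbol

Repeatedly combine the two least-probable nodes; the expected code length is the sum of the merged weights.
merge 19/500 + 13/250 → 9/100
merge 9/100 + 97/1000 → 187/1000
merge 111/1000 + 63/500 → 237/1000
merge 183/1000 + 187/1000 → 37/100
merge 189/1000 + 51/250 → 393/1000
merge 237/1000 + 37/100 → 607/1000
merge 393/1000 + 607/1000 → 1
L = 9/100 + 187/1000 + 237/1000 + 37/100 + 393/1000 + 607/1000 + 1 = 721/250 = 2.884 bits/symbol.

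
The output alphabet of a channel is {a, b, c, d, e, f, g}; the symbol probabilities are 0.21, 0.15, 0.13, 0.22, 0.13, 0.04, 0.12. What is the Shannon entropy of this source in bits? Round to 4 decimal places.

2.6821 bits

H = −Σ pᵢ log₂ pᵢ.
−0.21·log₂(0.21) = 0.4728
−0.15·log₂(0.15) = 0.4105
−0.13·log₂(0.13) = 0.3826
−0.22·log₂(0.22) = 0.4806
−0.13·log₂(0.13) = 0.3826
−0.04·log₂(0.04) = 0.1858
−0.12·log₂(0.12) = 0.3671
Sum ≈ 2.6821 → 2.6821 bits.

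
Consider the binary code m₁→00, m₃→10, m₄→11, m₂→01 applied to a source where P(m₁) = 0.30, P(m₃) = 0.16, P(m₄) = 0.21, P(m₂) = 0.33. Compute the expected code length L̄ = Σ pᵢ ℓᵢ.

2 bits/symbol

L̄ = Σ pᵢ·ℓᵢ = 0.30·2 + 0.16·2 + 0.21·2 + 0.33·2 = 2 bits/symbol.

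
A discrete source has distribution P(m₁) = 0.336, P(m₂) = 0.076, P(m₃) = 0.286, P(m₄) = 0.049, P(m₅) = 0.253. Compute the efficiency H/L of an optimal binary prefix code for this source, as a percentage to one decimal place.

96.1%

Entropy H = −Σ p log₂ p ≈ 2.0426 bits.
Huffman merges: 49/1000+19/250→1/8; 1/8+253/1000→189/500; 143/500+42/125→311/500; 189/500+311/500→1. L = 17/8 ≈ 2.1250.
Efficiency = H/L = 2.0426/2.1250 = 96.1%.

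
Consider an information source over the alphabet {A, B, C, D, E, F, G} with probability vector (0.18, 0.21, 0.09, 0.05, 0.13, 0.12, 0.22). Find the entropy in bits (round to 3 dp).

H = −Σ pᵢ log₂ pᵢ.
−0.18·log₂(0.18) = 0.4453
−0.21·log₂(0.21) = 0.4728
−0.09·log₂(0.09) = 0.3127
−0.05·log₂(0.05) = 0.2161
−0.13·log₂(0.13) = 0.3826
−0.12·log₂(0.12) = 0.3671
−0.22·log₂(0.22) = 0.4806
Sum ≈ 2.6772 → 2.677 bits.

2.677 bits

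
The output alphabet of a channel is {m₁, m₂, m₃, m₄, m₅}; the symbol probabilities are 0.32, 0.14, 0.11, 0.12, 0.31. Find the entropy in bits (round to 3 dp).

2.164 bits

H = −Σ pᵢ log₂ pᵢ.
−0.32·log₂(0.32) = 0.5260
−0.14·log₂(0.14) = 0.3971
−0.11·log₂(0.11) = 0.3503
−0.12·log₂(0.12) = 0.3671
−0.31·log₂(0.31) = 0.5238
Sum ≈ 2.1643 → 2.164 bits.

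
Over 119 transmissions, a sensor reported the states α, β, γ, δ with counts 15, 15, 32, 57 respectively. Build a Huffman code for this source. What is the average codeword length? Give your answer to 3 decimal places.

1.773 bits/symbol

Probabilities are the counts divided by 119.
Repeatedly combine the two least-probable nodes; the expected code length is the sum of the merged weights.
merge 15/119 + 15/119 → 30/119
merge 30/119 + 32/119 → 62/119
merge 57/119 + 62/119 → 1
L = 30/119 + 62/119 + 1 = 211/119 ≈ 1.773 bits/symbol.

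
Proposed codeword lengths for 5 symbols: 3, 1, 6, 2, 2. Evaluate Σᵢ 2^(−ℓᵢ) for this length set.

1.140625

With common denominator 2^6 = 64: Σ 2^(−ℓᵢ) = 8/64 + 32/64 + 1/64 + 16/64 + 16/64 = 73/64 = 1.140625.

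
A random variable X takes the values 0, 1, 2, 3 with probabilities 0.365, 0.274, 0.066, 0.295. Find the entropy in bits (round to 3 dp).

H = −Σ pᵢ log₂ pᵢ.
−0.365·log₂(0.365) = 0.5307
−0.274·log₂(0.274) = 0.5118
−0.066·log₂(0.066) = 0.2588
−0.295·log₂(0.295) = 0.5196
Sum ≈ 1.8209 → 1.821 bits.

1.821 bits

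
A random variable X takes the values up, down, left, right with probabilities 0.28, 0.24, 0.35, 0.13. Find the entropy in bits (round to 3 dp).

H = −Σ pᵢ log₂ pᵢ.
−0.28·log₂(0.28) = 0.5142
−0.24·log₂(0.24) = 0.4941
−0.35·log₂(0.35) = 0.5301
−0.13·log₂(0.13) = 0.3826
Sum ≈ 1.9211 → 1.921 bits.

1.921 bits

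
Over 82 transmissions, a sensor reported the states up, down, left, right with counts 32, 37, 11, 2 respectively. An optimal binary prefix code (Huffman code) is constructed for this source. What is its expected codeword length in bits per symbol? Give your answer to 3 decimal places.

1.707 bits/symbol

Probabilities are the counts divided by 82.
Repeatedly combine the two least-probable nodes; the expected code length is the sum of the merged weights.
merge 1/41 + 11/82 → 13/82
merge 13/82 + 16/41 → 45/82
merge 37/82 + 45/82 → 1
L = 13/82 + 45/82 + 1 = 70/41 ≈ 1.707 bits/symbol.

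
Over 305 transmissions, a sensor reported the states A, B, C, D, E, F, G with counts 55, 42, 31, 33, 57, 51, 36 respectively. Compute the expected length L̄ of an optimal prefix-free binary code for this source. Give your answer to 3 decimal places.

Probabilities are the counts divided by 305.
Repeatedly combine the two least-probable nodes; the expected code length is the sum of the merged weights.
merge 31/305 + 33/305 → 64/305
merge 36/305 + 42/305 → 78/305
merge 51/305 + 11/61 → 106/305
merge 57/305 + 64/305 → 121/305
merge 78/305 + 106/305 → 184/305
merge 121/305 + 184/305 → 1
L = 64/305 + 78/305 + 106/305 + 121/305 + 184/305 + 1 = 858/305 ≈ 2.813 bits/symbol.

2.813 bits/symbol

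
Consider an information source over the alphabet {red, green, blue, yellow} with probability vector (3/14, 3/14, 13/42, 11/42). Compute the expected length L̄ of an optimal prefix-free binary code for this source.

2 bits/symbol

Repeatedly combine the two least-probable nodes; the expected code length is the sum of the merged weights.
merge 3/14 + 3/14 → 3/7
merge 11/42 + 13/42 → 4/7
merge 3/7 + 4/7 → 1
L = 3/7 + 4/7 + 1 = 2 bits/symbol.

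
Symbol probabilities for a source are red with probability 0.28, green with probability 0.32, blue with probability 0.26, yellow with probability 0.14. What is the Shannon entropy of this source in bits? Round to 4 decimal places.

H = −Σ pᵢ log₂ pᵢ.
−0.28·log₂(0.28) = 0.5142
−0.32·log₂(0.32) = 0.5260
−0.26·log₂(0.26) = 0.5053
−0.14·log₂(0.14) = 0.3971
Sum ≈ 1.9427 → 1.9427 bits.

1.9427 bits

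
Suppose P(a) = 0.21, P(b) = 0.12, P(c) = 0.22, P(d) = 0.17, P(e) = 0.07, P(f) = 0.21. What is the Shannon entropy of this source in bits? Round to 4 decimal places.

2.4964 bits

H = −Σ pᵢ log₂ pᵢ.
−0.21·log₂(0.21) = 0.4728
−0.12·log₂(0.12) = 0.3671
−0.22·log₂(0.22) = 0.4806
−0.17·log₂(0.17) = 0.4346
−0.07·log₂(0.07) = 0.2686
−0.21·log₂(0.21) = 0.4728
Sum ≈ 2.4964 → 2.4964 bits.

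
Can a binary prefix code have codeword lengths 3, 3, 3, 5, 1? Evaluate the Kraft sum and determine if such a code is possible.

With common denominator 2^5 = 32: Σ 2^(−ℓᵢ) = 4/32 + 4/32 + 4/32 + 1/32 + 16/32 = 29/32 = 0.90625.
Kraft's inequality requires Σ ≤ 1; here Σ = 0.90625 ≤ 1, so such a prefix code exists.

0.90625; yes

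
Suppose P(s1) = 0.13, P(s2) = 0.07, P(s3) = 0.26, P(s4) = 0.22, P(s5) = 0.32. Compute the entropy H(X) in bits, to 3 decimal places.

H = −Σ pᵢ log₂ pᵢ.
−0.13·log₂(0.13) = 0.3826
−0.07·log₂(0.07) = 0.2686
−0.26·log₂(0.26) = 0.5053
−0.22·log₂(0.22) = 0.4806
−0.32·log₂(0.32) = 0.5260
Sum ≈ 2.1631 → 2.163 bits.

2.163 bits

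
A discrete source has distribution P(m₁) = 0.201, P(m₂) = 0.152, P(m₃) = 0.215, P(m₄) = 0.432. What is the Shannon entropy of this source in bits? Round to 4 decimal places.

1.8783 bits

H = −Σ pᵢ log₂ pᵢ.
−0.201·log₂(0.201) = 0.4653
−0.152·log₂(0.152) = 0.4131
−0.215·log₂(0.215) = 0.4768
−0.432·log₂(0.432) = 0.5231
Sum ≈ 1.8783 → 1.8783 bits.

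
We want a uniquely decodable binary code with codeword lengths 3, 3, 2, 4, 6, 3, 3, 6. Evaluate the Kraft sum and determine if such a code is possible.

0.84375; yes

With common denominator 2^6 = 64: Σ 2^(−ℓᵢ) = 8/64 + 8/64 + 16/64 + 4/64 + 1/64 + 8/64 + 8/64 + 1/64 = 54/64 = 0.84375.
Kraft's inequality requires Σ ≤ 1; here Σ = 0.84375 ≤ 1, so such a prefix code exists.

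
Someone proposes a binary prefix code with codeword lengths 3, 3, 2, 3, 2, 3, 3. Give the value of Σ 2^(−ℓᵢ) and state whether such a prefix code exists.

1.125; no

With common denominator 2^3 = 8: Σ 2^(−ℓᵢ) = 1/8 + 1/8 + 2/8 + 1/8 + 2/8 + 1/8 + 1/8 = 9/8 = 1.125.
Kraft's inequality requires Σ ≤ 1; here Σ = 1.125 > 1, so no such prefix code exists.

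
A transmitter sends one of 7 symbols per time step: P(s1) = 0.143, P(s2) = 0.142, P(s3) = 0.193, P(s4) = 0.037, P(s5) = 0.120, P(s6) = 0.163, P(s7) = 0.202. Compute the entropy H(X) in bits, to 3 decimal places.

2.695 bits

H = −Σ pᵢ log₂ pᵢ.
−0.143·log₂(0.143) = 0.4012
−0.142·log₂(0.142) = 0.3999
−0.193·log₂(0.193) = 0.4581
−0.037·log₂(0.037) = 0.1760
−0.120·log₂(0.120) = 0.3671
−0.163·log₂(0.163) = 0.4266
−0.202·log₂(0.202) = 0.4661
Sum ≈ 2.6949 → 2.695 bits.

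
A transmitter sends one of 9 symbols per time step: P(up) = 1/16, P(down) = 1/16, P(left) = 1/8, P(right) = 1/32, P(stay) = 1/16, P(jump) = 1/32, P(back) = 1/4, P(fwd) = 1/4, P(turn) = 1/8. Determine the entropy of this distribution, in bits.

Each probability is a power of 1/2, so log₂(1/p) is an integer.
H = Σ p·log₂(1/p) = 1/16·4 + 1/16·4 + 1/8·3 + 1/32·5 + 1/16·4 + 1/32·5 + 1/4·2 + 1/4·2 + 1/8·3 = 2.8125 bits.

2.8125 bits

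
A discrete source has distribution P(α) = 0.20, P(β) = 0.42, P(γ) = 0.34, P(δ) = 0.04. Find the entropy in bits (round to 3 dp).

H = −Σ pᵢ log₂ pᵢ.
−0.20·log₂(0.20) = 0.4644
−0.42·log₂(0.42) = 0.5256
−0.34·log₂(0.34) = 0.5292
−0.04·log₂(0.04) = 0.1858
Sum ≈ 1.7050 → 1.705 bits.

1.705 bits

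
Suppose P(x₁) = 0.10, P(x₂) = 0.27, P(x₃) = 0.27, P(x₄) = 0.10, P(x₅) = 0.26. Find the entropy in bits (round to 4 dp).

2.1897 bits

H = −Σ pᵢ log₂ pᵢ.
−0.10·log₂(0.10) = 0.3322
−0.27·log₂(0.27) = 0.5100
−0.27·log₂(0.27) = 0.5100
−0.10·log₂(0.10) = 0.3322
−0.26·log₂(0.26) = 0.5053
Sum ≈ 2.1897 → 2.1897 bits.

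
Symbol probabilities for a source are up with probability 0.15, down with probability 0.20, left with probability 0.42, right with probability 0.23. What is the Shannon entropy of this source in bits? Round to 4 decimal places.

H = −Σ pᵢ log₂ pᵢ.
−0.15·log₂(0.15) = 0.4105
−0.20·log₂(0.20) = 0.4644
−0.42·log₂(0.42) = 0.5256
−0.23·log₂(0.23) = 0.4877
Sum ≈ 1.8882 → 1.8882 bits.

1.8882 bits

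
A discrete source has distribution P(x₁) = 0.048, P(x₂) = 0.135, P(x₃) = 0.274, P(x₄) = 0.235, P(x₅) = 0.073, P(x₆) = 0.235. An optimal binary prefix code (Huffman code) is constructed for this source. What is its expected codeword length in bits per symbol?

Repeatedly combine the two least-probable nodes; the expected code length is the sum of the merged weights.
merge 6/125 + 73/1000 → 121/1000
merge 121/1000 + 27/200 → 32/125
merge 47/200 + 47/200 → 47/100
merge 32/125 + 137/500 → 53/100
merge 47/100 + 53/100 → 1
L = 121/1000 + 32/125 + 47/100 + 53/100 + 1 = 2377/1000 = 2.377 bits/symbol.

2.377 bits/symbol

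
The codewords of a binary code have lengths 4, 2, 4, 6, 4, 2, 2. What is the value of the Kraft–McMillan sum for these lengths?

0.953125

With common denominator 2^6 = 64: Σ 2^(−ℓᵢ) = 4/64 + 16/64 + 4/64 + 1/64 + 4/64 + 16/64 + 16/64 = 61/64 = 0.953125.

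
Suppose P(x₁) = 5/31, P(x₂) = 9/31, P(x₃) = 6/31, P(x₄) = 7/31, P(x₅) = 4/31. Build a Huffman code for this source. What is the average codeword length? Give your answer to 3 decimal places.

Repeatedly combine the two least-probable nodes; the expected code length is the sum of the merged weights.
merge 4/31 + 5/31 → 9/31
merge 6/31 + 7/31 → 13/31
merge 9/31 + 9/31 → 18/31
merge 13/31 + 18/31 → 1
L = 9/31 + 13/31 + 18/31 + 1 = 71/31 ≈ 2.290 bits/symbol.

2.290 bits/symbol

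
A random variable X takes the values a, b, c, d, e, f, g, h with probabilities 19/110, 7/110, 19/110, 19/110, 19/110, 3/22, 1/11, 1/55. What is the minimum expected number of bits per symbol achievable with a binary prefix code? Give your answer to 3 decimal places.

Repeatedly combine the two least-probable nodes; the expected code length is the sum of the merged weights.
merge 1/55 + 7/110 → 9/110
merge 9/110 + 1/11 → 19/110
merge 3/22 + 19/110 → 17/55
merge 19/110 + 19/110 → 19/55
merge 19/110 + 19/110 → 19/55
merge 17/55 + 19/55 → 36/55
merge 19/55 + 36/55 → 1
L = 9/110 + 19/110 + 17/55 + 19/55 + 19/55 + 36/55 + 1 = 32/11 ≈ 2.909 bits/symbol.

2.909 bits/symbol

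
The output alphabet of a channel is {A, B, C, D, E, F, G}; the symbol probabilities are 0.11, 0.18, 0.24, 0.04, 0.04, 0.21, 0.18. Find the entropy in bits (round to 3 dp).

H = −Σ pᵢ log₂ pᵢ.
−0.11·log₂(0.11) = 0.3503
−0.18·log₂(0.18) = 0.4453
−0.24·log₂(0.24) = 0.4941
−0.04·log₂(0.04) = 0.1858
−0.04·log₂(0.04) = 0.1858
−0.21·log₂(0.21) = 0.4728
−0.18·log₂(0.18) = 0.4453
Sum ≈ 2.5794 → 2.579 bits.

2.579 bits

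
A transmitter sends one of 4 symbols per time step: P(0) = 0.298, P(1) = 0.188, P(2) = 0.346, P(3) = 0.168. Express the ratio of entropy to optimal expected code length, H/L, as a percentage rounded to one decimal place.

96.8%

Entropy H = −Σ p log₂ p ≈ 1.9359 bits.
Huffman merges: 21/125+47/250→89/250; 149/500+173/500→161/250; 89/250+161/250→1. L = 2 ≈ 2.0000.
Efficiency = H/L = 1.9359/2.0000 = 96.8%.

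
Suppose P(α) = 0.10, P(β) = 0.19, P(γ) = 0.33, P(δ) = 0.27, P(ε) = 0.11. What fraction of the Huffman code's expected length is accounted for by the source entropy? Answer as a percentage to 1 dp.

98.4%

Entropy H = −Σ p log₂ p ≈ 2.1755 bits.
Huffman merges: 1/10+11/100→21/100; 19/100+21/100→2/5; 27/100+33/100→3/5; 2/5+3/5→1. L = 221/100 ≈ 2.2100.
Efficiency = H/L = 2.1755/2.2100 = 98.4%.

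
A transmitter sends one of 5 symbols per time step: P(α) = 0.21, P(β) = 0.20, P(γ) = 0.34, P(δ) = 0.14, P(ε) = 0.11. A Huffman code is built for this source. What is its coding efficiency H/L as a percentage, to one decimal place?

Entropy H = −Σ p log₂ p ≈ 2.2138 bits.
Huffman merges: 11/100+7/50→1/4; 1/5+21/100→41/100; 1/4+17/50→59/100; 41/100+59/100→1. L = 9/4 ≈ 2.2500.
Efficiency = H/L = 2.2138/2.2500 = 98.4%.

98.4%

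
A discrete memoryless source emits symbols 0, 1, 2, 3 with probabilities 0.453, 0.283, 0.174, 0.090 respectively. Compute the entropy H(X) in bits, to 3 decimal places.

1.785 bits

H = −Σ pᵢ log₂ pᵢ.
−0.453·log₂(0.453) = 0.5175
−0.283·log₂(0.283) = 0.5154
−0.174·log₂(0.174) = 0.4390
−0.090·log₂(0.090) = 0.3127
Sum ≈ 1.7845 → 1.785 bits.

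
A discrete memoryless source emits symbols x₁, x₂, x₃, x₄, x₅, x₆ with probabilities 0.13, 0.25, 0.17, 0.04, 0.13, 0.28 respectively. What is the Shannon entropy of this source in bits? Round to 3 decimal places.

2.400 bits

H = −Σ pᵢ log₂ pᵢ.
−0.13·log₂(0.13) = 0.3826
−0.25·log₂(0.25) = 0.5000
−0.17·log₂(0.17) = 0.4346
−0.04·log₂(0.04) = 0.1858
−0.13·log₂(0.13) = 0.3826
−0.28·log₂(0.28) = 0.5142
Sum ≈ 2.3998 → 2.400 bits.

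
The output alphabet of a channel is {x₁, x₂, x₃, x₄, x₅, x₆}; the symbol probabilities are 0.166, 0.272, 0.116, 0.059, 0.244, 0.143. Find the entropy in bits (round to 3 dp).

H = −Σ pᵢ log₂ pᵢ.
−0.166·log₂(0.166) = 0.4301
−0.272·log₂(0.272) = 0.5109
−0.116·log₂(0.116) = 0.3605
−0.059·log₂(0.059) = 0.2409
−0.244·log₂(0.244) = 0.4966
−0.143·log₂(0.143) = 0.4012
Sum ≈ 2.4402 → 2.440 bits.

2.440 bits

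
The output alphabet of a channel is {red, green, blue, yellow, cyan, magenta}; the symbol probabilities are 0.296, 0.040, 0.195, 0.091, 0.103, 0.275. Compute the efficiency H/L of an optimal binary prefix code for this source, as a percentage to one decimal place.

98.5%

Entropy H = −Σ p log₂ p ≈ 2.3302 bits.
Huffman merges: 1/25+91/1000→131/1000; 103/1000+131/1000→117/500; 39/200+117/500→429/1000; 11/40+37/125→571/1000; 429/1000+571/1000→1. L = 473/200 ≈ 2.3650.
Efficiency = H/L = 2.3302/2.3650 = 98.5%.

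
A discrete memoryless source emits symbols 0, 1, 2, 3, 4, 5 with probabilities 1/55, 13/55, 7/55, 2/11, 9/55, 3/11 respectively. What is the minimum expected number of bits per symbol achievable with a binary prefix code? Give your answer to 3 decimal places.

2.455 bits/symbol

Repeatedly combine the two least-probable nodes; the expected code length is the sum of the merged weights.
merge 1/55 + 7/55 → 8/55
merge 8/55 + 9/55 → 17/55
merge 2/11 + 13/55 → 23/55
merge 3/11 + 17/55 → 32/55
merge 23/55 + 32/55 → 1
L = 8/55 + 17/55 + 23/55 + 32/55 + 1 = 27/11 ≈ 2.455 bits/symbol.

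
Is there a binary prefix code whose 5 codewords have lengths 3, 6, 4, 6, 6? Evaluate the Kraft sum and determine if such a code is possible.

With common denominator 2^6 = 64: Σ 2^(−ℓᵢ) = 8/64 + 1/64 + 4/64 + 1/64 + 1/64 = 15/64 = 0.234375.
Kraft's inequality requires Σ ≤ 1; here Σ = 0.234375 ≤ 1, so such a prefix code exists.

0.234375; yes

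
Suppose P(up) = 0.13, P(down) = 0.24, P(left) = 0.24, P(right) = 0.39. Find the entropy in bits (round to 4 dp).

1.9007 bits

H = −Σ pᵢ log₂ pᵢ.
−0.13·log₂(0.13) = 0.3826
−0.24·log₂(0.24) = 0.4941
−0.24·log₂(0.24) = 0.4941
−0.39·log₂(0.39) = 0.5298
Sum ≈ 1.9007 → 1.9007 bits.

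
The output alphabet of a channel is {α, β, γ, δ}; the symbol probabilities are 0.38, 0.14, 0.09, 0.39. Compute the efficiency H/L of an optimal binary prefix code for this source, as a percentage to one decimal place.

96.2%

Entropy H = −Σ p log₂ p ≈ 1.7700 bits.
Huffman merges: 9/100+7/50→23/100; 23/100+19/50→61/100; 39/100+61/100→1. L = 46/25 ≈ 1.8400.
Efficiency = H/L = 1.7700/1.8400 = 96.2%.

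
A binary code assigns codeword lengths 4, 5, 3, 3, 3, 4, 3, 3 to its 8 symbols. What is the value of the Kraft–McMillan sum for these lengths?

0.78125

With common denominator 2^5 = 32: Σ 2^(−ℓᵢ) = 2/32 + 1/32 + 4/32 + 4/32 + 4/32 + 2/32 + 4/32 + 4/32 = 25/32 = 0.78125.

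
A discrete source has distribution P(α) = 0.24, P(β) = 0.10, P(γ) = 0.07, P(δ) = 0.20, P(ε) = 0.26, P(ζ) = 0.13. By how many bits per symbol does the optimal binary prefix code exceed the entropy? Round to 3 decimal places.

0.023 bits

Entropy H = −Σ p log₂ p ≈ 2.4472 bits.
Huffman merges: 7/100+1/10→17/100; 13/100+17/100→3/10; 1/5+6/25→11/25; 13/50+3/10→14/25; 11/25+14/25→1. L = 247/100 ≈ 2.4700.
L − H = 2.4700 − 2.4472 = 0.023 bits.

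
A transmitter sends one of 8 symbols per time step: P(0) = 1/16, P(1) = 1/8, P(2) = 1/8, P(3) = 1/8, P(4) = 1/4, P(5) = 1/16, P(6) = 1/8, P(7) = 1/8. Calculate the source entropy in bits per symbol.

Each probability is a power of 1/2, so log₂(1/p) is an integer.
H = Σ p·log₂(1/p) = 1/16·4 + 1/8·3 + 1/8·3 + 1/8·3 + 1/4·2 + 1/16·4 + 1/8·3 + 1/8·3 = 2.875 bits.

2.875 bits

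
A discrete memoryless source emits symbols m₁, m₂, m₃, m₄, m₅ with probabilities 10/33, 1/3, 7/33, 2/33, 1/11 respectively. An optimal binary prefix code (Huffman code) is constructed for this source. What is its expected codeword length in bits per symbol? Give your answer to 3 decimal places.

Repeatedly combine the two least-probable nodes; the expected code length is the sum of the merged weights.
merge 2/33 + 1/11 → 5/33
merge 5/33 + 7/33 → 4/11
merge 10/33 + 1/3 → 7/11
merge 4/11 + 7/11 → 1
L = 5/33 + 4/11 + 7/11 + 1 = 71/33 ≈ 2.152 bits/symbol.

2.152 bits/symbol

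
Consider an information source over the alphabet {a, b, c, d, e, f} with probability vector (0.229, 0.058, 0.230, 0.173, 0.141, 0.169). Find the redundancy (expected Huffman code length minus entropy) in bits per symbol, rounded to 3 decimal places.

0.058 bits

Entropy H = −Σ p log₂ p ≈ 2.4828 bits.
Huffman merges: 29/500+141/1000→199/1000; 169/1000+173/1000→171/500; 199/1000+229/1000→107/250; 23/100+171/500→143/250; 107/250+143/250→1. L = 2541/1000 ≈ 2.5410.
L − H = 2.5410 − 2.4828 = 0.058 bits.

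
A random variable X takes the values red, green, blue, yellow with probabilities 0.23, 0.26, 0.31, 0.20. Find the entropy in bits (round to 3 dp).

H = −Σ pᵢ log₂ pᵢ.
−0.23·log₂(0.23) = 0.4877
−0.26·log₂(0.26) = 0.5053
−0.31·log₂(0.31) = 0.5238
−0.20·log₂(0.20) = 0.4644
Sum ≈ 1.9811 → 1.981 bits.

1.981 bits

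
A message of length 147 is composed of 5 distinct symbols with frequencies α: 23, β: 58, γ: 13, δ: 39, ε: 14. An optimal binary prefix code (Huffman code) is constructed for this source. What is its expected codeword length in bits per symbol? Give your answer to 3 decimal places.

2.129 bits/symbol

Probabilities are the counts divided by 147.
Repeatedly combine the two least-probable nodes; the expected code length is the sum of the merged weights.
merge 13/147 + 2/21 → 9/49
merge 23/147 + 9/49 → 50/147
merge 13/49 + 50/147 → 89/147
merge 58/147 + 89/147 → 1
L = 9/49 + 50/147 + 89/147 + 1 = 313/147 ≈ 2.129 bits/symbol.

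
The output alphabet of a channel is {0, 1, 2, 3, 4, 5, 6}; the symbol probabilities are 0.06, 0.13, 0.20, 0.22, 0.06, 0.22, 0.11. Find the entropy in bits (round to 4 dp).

2.6455 bits

H = −Σ pᵢ log₂ pᵢ.
−0.06·log₂(0.06) = 0.2435
−0.13·log₂(0.13) = 0.3826
−0.20·log₂(0.20) = 0.4644
−0.22·log₂(0.22) = 0.4806
−0.06·log₂(0.06) = 0.2435
−0.22·log₂(0.22) = 0.4806
−0.11·log₂(0.11) = 0.3503
Sum ≈ 2.6455 → 2.6455 bits.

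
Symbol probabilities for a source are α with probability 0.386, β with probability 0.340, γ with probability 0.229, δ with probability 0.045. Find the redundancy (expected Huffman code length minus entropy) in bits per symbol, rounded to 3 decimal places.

Entropy H = −Σ p log₂ p ≈ 1.7476 bits.
Huffman merges: 9/200+229/1000→137/500; 137/500+17/50→307/500; 193/500+307/500→1. L = 236/125 ≈ 1.8880.
L − H = 1.8880 − 1.7476 = 0.140 bits.

0.140 bits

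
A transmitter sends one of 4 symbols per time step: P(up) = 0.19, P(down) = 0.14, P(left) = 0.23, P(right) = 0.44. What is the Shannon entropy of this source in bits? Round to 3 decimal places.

H = −Σ pᵢ log₂ pᵢ.
−0.19·log₂(0.19) = 0.4552
−0.14·log₂(0.14) = 0.3971
−0.23·log₂(0.23) = 0.4877
−0.44·log₂(0.44) = 0.5211
Sum ≈ 1.8612 → 1.861 bits.

1.861 bits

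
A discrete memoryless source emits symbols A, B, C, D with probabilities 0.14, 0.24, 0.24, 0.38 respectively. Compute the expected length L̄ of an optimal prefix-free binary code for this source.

Repeatedly combine the two least-probable nodes; the expected code length is the sum of the merged weights.
merge 7/50 + 6/25 → 19/50
merge 6/25 + 19/50 → 31/50
merge 19/50 + 31/50 → 1
L = 19/50 + 31/50 + 1 = 2 bits/symbol.

2 bits/symbol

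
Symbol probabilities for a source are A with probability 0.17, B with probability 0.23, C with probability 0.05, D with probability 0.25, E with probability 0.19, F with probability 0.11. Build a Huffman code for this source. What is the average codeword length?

Repeatedly combine the two least-probable nodes; the expected code length is the sum of the merged weights.
merge 1/20 + 11/100 → 4/25
merge 4/25 + 17/100 → 33/100
merge 19/100 + 23/100 → 21/50
merge 1/4 + 33/100 → 29/50
merge 21/50 + 29/50 → 1
L = 4/25 + 33/100 + 21/50 + 29/50 + 1 = 249/100 = 2.49 bits/symbol.

2.49 bits/symbol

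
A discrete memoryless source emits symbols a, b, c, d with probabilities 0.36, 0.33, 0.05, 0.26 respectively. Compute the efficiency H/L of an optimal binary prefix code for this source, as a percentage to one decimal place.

91.3%

Entropy H = −Σ p log₂ p ≈ 1.7798 bits.
Huffman merges: 1/20+13/50→31/100; 31/100+33/100→16/25; 9/25+16/25→1. L = 39/20 ≈ 1.9500.
Efficiency = H/L = 1.7798/1.9500 = 91.3%.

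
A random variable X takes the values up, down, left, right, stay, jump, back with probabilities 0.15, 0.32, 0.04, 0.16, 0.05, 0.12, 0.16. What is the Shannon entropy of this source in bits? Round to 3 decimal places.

2.552 bits

H = −Σ pᵢ log₂ pᵢ.
−0.15·log₂(0.15) = 0.4105
−0.32·log₂(0.32) = 0.5260
−0.04·log₂(0.04) = 0.1858
−0.16·log₂(0.16) = 0.4230
−0.05·log₂(0.05) = 0.2161
−0.12·log₂(0.12) = 0.3671
−0.16·log₂(0.16) = 0.4230
Sum ≈ 2.5515 → 2.552 bits.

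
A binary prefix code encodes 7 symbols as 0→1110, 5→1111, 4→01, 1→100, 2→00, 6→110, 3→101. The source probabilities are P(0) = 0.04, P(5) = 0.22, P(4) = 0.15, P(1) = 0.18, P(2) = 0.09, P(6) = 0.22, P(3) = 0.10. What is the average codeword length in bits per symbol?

L̄ = Σ pᵢ·ℓᵢ = 0.04·4 + 0.22·4 + 0.15·2 + 0.18·3 + 0.09·2 + 0.22·3 + 0.10·3 = 3.02 bits/symbol.

3.02 bits/symbol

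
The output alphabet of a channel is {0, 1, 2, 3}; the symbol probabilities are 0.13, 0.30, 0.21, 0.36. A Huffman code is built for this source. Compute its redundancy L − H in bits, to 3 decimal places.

Entropy H = −Σ p log₂ p ≈ 1.9072 bits.
Huffman merges: 13/100+21/100→17/50; 3/10+17/50→16/25; 9/25+16/25→1. L = 99/50 ≈ 1.9800.
L − H = 1.9800 − 1.9072 = 0.073 bits.

0.073 bits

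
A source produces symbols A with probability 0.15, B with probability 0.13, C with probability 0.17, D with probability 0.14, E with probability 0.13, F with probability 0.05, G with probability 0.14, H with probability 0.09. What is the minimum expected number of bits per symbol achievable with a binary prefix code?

2.97 bits/symbol

Repeatedly combine the two least-probable nodes; the expected code length is the sum of the merged weights.
merge 1/20 + 9/100 → 7/50
merge 13/100 + 13/100 → 13/50
merge 7/50 + 7/50 → 7/25
merge 7/50 + 3/20 → 29/100
merge 17/100 + 13/50 → 43/100
merge 7/25 + 29/100 → 57/100
merge 43/100 + 57/100 → 1
L = 7/50 + 13/50 + 7/25 + 29/100 + 43/100 + 57/100 + 1 = 297/100 = 2.97 bits/symbol.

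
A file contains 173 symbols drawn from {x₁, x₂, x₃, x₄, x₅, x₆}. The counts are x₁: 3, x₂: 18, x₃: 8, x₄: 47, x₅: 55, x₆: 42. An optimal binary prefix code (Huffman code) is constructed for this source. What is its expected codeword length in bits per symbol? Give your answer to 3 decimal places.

Probabilities are the counts divided by 173.
Repeatedly combine the two least-probable nodes; the expected code length is the sum of the merged weights.
merge 3/173 + 8/173 → 11/173
merge 11/173 + 18/173 → 29/173
merge 29/173 + 42/173 → 71/173
merge 47/173 + 55/173 → 102/173
merge 71/173 + 102/173 → 1
L = 11/173 + 29/173 + 71/173 + 102/173 + 1 = 386/173 ≈ 2.231 bits/symbol.

2.231 bits/symbol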